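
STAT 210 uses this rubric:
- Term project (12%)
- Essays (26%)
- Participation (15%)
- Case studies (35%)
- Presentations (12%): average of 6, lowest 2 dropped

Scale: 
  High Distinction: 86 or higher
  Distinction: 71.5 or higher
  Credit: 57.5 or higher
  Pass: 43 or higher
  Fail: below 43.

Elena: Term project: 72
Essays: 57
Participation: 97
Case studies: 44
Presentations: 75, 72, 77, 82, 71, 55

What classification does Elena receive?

Credit

Presentations: drop 55, 71 → average of remaining 4 = 306/4 = 76.5
Weighted total:
  Term project 72 × 0.12 = 8.64
  Essays 57 × 0.26 = 14.82
  Participation 97 × 0.15 = 14.55
  Case studies 44 × 0.35 = 15.4
  Presentations 76.5 × 0.12 = 9.18
Sum = 62.59
62.59 is ≥ 57.5 and < 71.5 → Credit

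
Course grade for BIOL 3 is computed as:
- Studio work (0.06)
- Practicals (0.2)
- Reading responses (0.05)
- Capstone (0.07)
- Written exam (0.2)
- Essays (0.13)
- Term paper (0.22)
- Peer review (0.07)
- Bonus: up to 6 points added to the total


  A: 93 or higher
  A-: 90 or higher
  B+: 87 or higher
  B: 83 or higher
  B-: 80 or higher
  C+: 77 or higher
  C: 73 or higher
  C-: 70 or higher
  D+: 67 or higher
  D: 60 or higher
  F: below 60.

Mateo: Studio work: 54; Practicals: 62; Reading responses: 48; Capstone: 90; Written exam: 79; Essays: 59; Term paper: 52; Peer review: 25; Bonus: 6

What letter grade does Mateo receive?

Weighted total:
  Studio work 54 × 0.06 = 3.24
  Practicals 62 × 0.2 = 12.4
  Reading responses 48 × 0.05 = 2.4
  Capstone 90 × 0.07 = 6.3
  Written exam 79 × 0.2 = 15.8
  Essays 59 × 0.13 = 7.67
  Term paper 52 × 0.22 = 11.44
  Peer review 25 × 0.07 = 1.75
Sum = 61
Bonus: 61 + 6 = 67
67 is ≥ 67 and < 70 → D+

D+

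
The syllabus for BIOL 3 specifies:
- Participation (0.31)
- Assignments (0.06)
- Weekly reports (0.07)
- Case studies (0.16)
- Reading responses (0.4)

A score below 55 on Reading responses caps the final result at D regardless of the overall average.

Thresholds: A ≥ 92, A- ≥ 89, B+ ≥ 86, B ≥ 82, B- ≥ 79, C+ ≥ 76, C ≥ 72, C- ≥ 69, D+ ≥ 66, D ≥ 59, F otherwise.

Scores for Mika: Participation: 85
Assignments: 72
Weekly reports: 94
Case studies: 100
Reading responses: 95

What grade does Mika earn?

A-

Reading responses score 95 ≥ 55: minimum met.
Weighted total:
  Participation 85 × 0.31 = 26.35
  Assignments 72 × 0.06 = 4.32
  Weekly reports 94 × 0.07 = 6.58
  Case studies 100 × 0.16 = 16
  Reading responses 95 × 0.4 = 38
Sum = 91.25
91.25 is ≥ 89 and < 92 → A-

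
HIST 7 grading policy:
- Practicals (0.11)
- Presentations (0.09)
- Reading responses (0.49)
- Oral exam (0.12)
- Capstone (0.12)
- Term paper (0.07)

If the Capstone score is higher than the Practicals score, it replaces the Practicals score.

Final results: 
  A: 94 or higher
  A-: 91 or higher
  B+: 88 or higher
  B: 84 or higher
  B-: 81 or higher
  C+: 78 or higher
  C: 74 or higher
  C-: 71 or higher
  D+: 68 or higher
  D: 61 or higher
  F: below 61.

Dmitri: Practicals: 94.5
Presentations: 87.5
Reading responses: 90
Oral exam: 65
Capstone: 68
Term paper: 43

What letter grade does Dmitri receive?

Capstone (68) ≤ Practicals (94.5), so Practicals stays at 94.5.
Weighted total:
  Practicals 94.5 × 0.11 = 10.395
  Presentations 87.5 × 0.09 = 7.875
  Reading responses 90 × 0.49 = 44.1
  Oral exam 65 × 0.12 = 7.8
  Capstone 68 × 0.12 = 8.16
  Term paper 43 × 0.07 = 3.01
Sum = 81.34
81.34 is ≥ 81 and < 84 → B-

B-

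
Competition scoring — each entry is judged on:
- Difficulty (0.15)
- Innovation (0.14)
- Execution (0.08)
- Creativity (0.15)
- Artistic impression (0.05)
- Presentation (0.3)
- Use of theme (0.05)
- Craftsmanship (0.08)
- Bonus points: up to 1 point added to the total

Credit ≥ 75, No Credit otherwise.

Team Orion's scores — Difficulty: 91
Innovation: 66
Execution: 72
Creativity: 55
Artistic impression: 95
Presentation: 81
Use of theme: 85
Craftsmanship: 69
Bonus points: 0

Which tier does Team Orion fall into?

Weighted total:
  Difficulty 91 × 0.15 = 13.65
  Innovation 66 × 0.14 = 9.24
  Execution 72 × 0.08 = 5.76
  Creativity 55 × 0.15 = 8.25
  Artistic impression 95 × 0.05 = 4.75
  Presentation 81 × 0.3 = 24.3
  Use of theme 85 × 0.05 = 4.25
  Craftsmanship 69 × 0.08 = 5.52
Sum = 75.72
Bonus points: 75.72 + 0 = 75.72
75.72 ≥ 75 → Credit

Credit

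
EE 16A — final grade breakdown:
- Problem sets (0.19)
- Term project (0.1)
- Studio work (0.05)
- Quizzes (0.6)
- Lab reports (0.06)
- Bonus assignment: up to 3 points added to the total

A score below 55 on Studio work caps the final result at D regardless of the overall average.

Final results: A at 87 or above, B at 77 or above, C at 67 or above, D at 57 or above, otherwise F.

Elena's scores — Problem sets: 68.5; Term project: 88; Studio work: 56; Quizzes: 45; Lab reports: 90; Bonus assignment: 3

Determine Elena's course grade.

D

Studio work score 56 ≥ 55: minimum met.
Weighted total:
  Problem sets 68.5 × 0.19 = 13.015
  Term project 88 × 0.1 = 8.8
  Studio work 56 × 0.05 = 2.8
  Quizzes 45 × 0.6 = 27
  Lab reports 90 × 0.06 = 5.4
Sum = 57.015
Bonus assignment: 57.015 + 3 = 60.015
60.015 is ≥ 57 and < 67 → D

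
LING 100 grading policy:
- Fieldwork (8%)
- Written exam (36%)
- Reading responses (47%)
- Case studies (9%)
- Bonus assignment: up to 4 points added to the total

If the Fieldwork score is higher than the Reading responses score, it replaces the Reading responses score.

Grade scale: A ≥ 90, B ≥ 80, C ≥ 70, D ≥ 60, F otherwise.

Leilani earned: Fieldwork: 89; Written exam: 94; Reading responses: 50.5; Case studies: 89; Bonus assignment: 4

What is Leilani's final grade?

A

Fieldwork (89) > Reading responses (50.5), so Reading responses counts as 89.
Weighted total:
  Fieldwork 89 × 0.08 = 7.12
  Written exam 94 × 0.36 = 33.84
  Reading responses 89 × 0.47 = 41.83
  Case studies 89 × 0.09 = 8.01
Sum = 90.8
Bonus assignment: 90.8 + 4 = 94.8
94.8 ≥ 90 → A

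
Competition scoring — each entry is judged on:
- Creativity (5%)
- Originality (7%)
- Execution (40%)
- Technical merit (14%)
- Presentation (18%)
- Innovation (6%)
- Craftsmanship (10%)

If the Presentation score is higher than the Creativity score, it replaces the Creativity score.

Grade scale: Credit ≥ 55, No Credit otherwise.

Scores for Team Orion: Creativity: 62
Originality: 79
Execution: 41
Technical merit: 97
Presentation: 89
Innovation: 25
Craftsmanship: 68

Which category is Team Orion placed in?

Presentation (89) > Creativity (62), so Creativity counts as 89.
Weighted total:
  Creativity 89 × 0.05 = 4.45
  Originality 79 × 0.07 = 5.53
  Execution 41 × 0.4 = 16.4
  Technical merit 97 × 0.14 = 13.58
  Presentation 89 × 0.18 = 16.02
  Innovation 25 × 0.06 = 1.5
  Craftsmanship 68 × 0.1 = 6.8
Sum = 64.28
64.28 ≥ 55 → Credit

Credit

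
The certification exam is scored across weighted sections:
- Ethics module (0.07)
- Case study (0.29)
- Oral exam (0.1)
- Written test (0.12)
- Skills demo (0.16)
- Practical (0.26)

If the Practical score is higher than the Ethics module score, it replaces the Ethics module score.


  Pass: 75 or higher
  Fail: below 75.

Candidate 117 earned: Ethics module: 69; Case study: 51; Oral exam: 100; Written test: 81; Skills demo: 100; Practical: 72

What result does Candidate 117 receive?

Practical (72) > Ethics module (69), so Ethics module counts as 72.
Weighted total:
  Ethics module 72 × 0.07 = 5.04
  Case study 51 × 0.29 = 14.79
  Oral exam 100 × 0.1 = 10
  Written test 81 × 0.12 = 9.72
  Skills demo 100 × 0.16 = 16
  Practical 72 × 0.26 = 18.72
Sum = 74.27
74.27 < 75 → Fail

Fail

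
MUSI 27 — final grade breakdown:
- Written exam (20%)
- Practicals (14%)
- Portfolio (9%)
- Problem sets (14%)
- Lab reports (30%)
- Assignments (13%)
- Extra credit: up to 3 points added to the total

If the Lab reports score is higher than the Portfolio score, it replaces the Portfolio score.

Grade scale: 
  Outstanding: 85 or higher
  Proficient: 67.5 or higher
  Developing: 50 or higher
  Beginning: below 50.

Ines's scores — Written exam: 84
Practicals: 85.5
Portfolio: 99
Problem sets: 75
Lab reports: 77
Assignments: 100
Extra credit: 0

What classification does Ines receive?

Proficient

Lab reports (77) ≤ Portfolio (99), so Portfolio stays at 99.
Weighted total:
  Written exam 84 × 0.2 = 16.8
  Practicals 85.5 × 0.14 = 11.97
  Portfolio 99 × 0.09 = 8.91
  Problem sets 75 × 0.14 = 10.5
  Lab reports 77 × 0.3 = 23.1
  Assignments 100 × 0.13 = 13
Sum = 84.28
Extra credit: 84.28 + 0 = 84.28
84.28 is ≥ 67.5 and < 85 → Proficient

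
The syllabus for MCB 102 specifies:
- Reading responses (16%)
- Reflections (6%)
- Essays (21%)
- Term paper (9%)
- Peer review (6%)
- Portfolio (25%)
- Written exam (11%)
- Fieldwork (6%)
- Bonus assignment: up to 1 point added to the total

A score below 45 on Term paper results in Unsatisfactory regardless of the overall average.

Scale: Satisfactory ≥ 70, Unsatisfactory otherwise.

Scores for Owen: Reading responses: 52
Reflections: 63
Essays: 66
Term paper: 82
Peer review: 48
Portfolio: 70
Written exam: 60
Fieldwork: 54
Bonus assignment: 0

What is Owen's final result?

Unsatisfactory

Term paper score 82 ≥ 45: minimum met.
Weighted total:
  Reading responses 52 × 0.16 = 8.32
  Reflections 63 × 0.06 = 3.78
  Essays 66 × 0.21 = 13.86
  Term paper 82 × 0.09 = 7.38
  Peer review 48 × 0.06 = 2.88
  Portfolio 70 × 0.25 = 17.5
  Written exam 60 × 0.11 = 6.6
  Fieldwork 54 × 0.06 = 3.24
Sum = 63.56
Bonus assignment: 63.56 + 0 = 63.56
63.56 < 70 → Unsatisfactory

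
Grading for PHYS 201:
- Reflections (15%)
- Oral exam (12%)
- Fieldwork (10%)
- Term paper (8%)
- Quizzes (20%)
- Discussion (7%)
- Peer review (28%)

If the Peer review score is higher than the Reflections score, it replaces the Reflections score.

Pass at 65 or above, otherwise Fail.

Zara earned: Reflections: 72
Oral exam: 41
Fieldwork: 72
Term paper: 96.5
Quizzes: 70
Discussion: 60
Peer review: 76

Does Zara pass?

Peer review (76) > Reflections (72), so Reflections counts as 76.
Weighted total:
  Reflections 76 × 0.15 = 11.4
  Oral exam 41 × 0.12 = 4.92
  Fieldwork 72 × 0.1 = 7.2
  Term paper 96.5 × 0.08 = 7.72
  Quizzes 70 × 0.2 = 14
  Discussion 60 × 0.07 = 4.2
  Peer review 76 × 0.28 = 21.28
Sum = 70.72
70.72 ≥ 65 → Pass

Pass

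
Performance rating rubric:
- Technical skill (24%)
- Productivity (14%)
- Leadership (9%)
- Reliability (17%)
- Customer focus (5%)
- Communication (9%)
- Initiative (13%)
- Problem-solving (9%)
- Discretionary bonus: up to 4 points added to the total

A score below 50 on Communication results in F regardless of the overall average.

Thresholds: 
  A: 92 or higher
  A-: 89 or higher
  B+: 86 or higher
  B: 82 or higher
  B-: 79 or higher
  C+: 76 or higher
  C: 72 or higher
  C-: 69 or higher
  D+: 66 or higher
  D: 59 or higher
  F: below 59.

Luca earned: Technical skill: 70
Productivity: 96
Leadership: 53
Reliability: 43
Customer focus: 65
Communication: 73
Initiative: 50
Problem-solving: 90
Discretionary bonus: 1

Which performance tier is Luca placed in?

Communication score 73 ≥ 50: minimum met.
Weighted total:
  Technical skill 70 × 0.24 = 16.8
  Productivity 96 × 0.14 = 13.44
  Leadership 53 × 0.09 = 4.77
  Reliability 43 × 0.17 = 7.31
  Customer focus 65 × 0.05 = 3.25
  Communication 73 × 0.09 = 6.57
  Initiative 50 × 0.13 = 6.5
  Problem-solving 90 × 0.09 = 8.1
Sum = 66.74
Discretionary bonus: 66.74 + 1 = 67.74
67.74 is ≥ 66 and < 69 → D+

D+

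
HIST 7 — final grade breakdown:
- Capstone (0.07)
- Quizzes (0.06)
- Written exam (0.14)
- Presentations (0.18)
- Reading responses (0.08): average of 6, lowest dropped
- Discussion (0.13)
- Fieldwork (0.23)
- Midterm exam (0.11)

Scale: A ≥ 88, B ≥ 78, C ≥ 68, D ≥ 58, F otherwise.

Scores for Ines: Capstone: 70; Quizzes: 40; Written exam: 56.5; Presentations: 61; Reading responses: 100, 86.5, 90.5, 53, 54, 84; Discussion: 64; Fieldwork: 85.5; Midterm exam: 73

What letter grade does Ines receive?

C

Reading responses: drop 53 → average of remaining 5 = 415/5 = 83
Weighted total:
  Capstone 70 × 0.07 = 4.9
  Quizzes 40 × 0.06 = 2.4
  Written exam 56.5 × 0.14 = 7.91
  Presentations 61 × 0.18 = 10.98
  Reading responses 83 × 0.08 = 6.64
  Discussion 64 × 0.13 = 8.32
  Fieldwork 85.5 × 0.23 = 19.665
  Midterm exam 73 × 0.11 = 8.03
Sum = 68.845
68.845 is ≥ 68 and < 78 → C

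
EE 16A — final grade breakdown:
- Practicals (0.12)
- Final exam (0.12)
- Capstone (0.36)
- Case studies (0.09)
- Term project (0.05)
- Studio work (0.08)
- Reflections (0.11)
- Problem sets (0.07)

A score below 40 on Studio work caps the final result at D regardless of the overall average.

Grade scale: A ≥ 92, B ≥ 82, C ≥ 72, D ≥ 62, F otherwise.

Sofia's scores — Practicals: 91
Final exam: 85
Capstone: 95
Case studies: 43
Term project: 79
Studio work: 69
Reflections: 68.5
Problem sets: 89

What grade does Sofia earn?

B

Studio work score 69 ≥ 40: minimum met.
Weighted total:
  Practicals 91 × 0.12 = 10.92
  Final exam 85 × 0.12 = 10.2
  Capstone 95 × 0.36 = 34.2
  Case studies 43 × 0.09 = 3.87
  Term project 79 × 0.05 = 3.95
  Studio work 69 × 0.08 = 5.52
  Reflections 68.5 × 0.11 = 7.535
  Problem sets 89 × 0.07 = 6.23
Sum = 82.425
82.425 is ≥ 82 and < 92 → B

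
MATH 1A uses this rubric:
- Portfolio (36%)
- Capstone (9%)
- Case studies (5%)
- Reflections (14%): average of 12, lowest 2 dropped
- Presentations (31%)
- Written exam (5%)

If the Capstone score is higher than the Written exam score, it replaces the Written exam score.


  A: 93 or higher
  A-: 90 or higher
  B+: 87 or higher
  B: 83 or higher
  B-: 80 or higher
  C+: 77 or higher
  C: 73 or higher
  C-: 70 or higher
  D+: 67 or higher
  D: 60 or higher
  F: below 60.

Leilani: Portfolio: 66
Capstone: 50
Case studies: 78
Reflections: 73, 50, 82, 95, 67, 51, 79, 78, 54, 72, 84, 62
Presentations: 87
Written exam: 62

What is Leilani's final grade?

Reflections: drop 50, 51 → average of remaining 10 = 746/10 = 74.6
Capstone (50) ≤ Written exam (62), so Written exam stays at 62.
Weighted total:
  Portfolio 66 × 0.36 = 23.76
  Capstone 50 × 0.09 = 4.5
  Case studies 78 × 0.05 = 3.9
  Reflections 74.6 × 0.14 = 10.444
  Presentations 87 × 0.31 = 26.97
  Written exam 62 × 0.05 = 3.1
Sum = 72.674
72.674 is ≥ 70 and < 73 → C-

C-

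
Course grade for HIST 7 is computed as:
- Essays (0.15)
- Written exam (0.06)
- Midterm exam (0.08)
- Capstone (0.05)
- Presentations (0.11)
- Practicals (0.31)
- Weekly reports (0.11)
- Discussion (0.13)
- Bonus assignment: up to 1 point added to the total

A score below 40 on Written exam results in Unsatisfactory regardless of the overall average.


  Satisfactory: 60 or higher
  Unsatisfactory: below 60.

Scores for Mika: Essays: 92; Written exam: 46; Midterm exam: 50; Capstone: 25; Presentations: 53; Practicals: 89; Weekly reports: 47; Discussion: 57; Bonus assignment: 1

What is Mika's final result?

Written exam score 46 ≥ 40: minimum met.
Weighted total:
  Essays 92 × 0.15 = 13.8
  Written exam 46 × 0.06 = 2.76
  Midterm exam 50 × 0.08 = 4
  Capstone 25 × 0.05 = 1.25
  Presentations 53 × 0.11 = 5.83
  Practicals 89 × 0.31 = 27.59
  Weekly reports 47 × 0.11 = 5.17
  Discussion 57 × 0.13 = 7.41
Sum = 67.81
Bonus assignment: 67.81 + 1 = 68.81
68.81 ≥ 60 → Satisfactory

Satisfactory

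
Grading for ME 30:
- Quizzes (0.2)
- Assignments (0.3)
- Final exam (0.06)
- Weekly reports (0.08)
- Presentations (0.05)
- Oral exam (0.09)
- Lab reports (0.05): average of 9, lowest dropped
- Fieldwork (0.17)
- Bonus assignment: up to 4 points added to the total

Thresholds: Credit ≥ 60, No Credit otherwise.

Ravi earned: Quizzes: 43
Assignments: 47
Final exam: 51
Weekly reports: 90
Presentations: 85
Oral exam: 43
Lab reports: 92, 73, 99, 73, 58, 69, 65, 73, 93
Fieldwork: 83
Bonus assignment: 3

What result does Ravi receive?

Credit

Lab reports: drop 58 → average of remaining 8 = 637/8 = 79.625
Weighted total:
  Quizzes 43 × 0.2 = 8.6
  Assignments 47 × 0.3 = 14.1
  Final exam 51 × 0.06 = 3.06
  Weekly reports 90 × 0.08 = 7.2
  Presentations 85 × 0.05 = 4.25
  Oral exam 43 × 0.09 = 3.87
  Lab reports 79.625 × 0.05 = 3.98125
  Fieldwork 83 × 0.17 = 14.11
Sum = 59.17125
Bonus assignment: 59.17125 + 3 = 62.17125
62.17125 ≥ 60 → Credit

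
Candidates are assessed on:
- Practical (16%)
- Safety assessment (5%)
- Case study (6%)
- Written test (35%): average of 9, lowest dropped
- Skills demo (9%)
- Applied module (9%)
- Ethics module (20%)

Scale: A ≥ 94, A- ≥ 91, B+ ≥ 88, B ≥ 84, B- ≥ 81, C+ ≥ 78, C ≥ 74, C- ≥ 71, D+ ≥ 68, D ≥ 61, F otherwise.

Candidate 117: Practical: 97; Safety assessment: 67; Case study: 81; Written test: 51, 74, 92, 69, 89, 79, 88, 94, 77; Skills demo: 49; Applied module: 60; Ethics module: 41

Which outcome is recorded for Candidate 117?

Written test: drop 51 → average of remaining 8 = 662/8 = 82.75
Weighted total:
  Practical 97 × 0.16 = 15.52
  Safety assessment 67 × 0.05 = 3.35
  Case study 81 × 0.06 = 4.86
  Written test 82.75 × 0.35 = 28.9625
  Skills demo 49 × 0.09 = 4.41
  Applied module 60 × 0.09 = 5.4
  Ethics module 41 × 0.2 = 8.2
Sum = 70.7025
70.7025 is ≥ 68 and < 71 → D+

D+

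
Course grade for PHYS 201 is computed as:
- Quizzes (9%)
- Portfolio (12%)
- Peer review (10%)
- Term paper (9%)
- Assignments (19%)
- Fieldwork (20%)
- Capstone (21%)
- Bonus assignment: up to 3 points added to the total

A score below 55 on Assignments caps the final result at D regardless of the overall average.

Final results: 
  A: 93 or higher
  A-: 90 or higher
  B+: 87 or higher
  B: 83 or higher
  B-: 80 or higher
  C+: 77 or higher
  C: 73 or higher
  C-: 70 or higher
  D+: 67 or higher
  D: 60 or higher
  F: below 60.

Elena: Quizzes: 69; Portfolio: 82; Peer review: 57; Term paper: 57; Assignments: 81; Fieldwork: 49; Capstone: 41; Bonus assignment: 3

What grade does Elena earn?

D

Assignments score 81 ≥ 55: minimum met.
Weighted total:
  Quizzes 69 × 0.09 = 6.21
  Portfolio 82 × 0.12 = 9.84
  Peer review 57 × 0.1 = 5.7
  Term paper 57 × 0.09 = 5.13
  Assignments 81 × 0.19 = 15.39
  Fieldwork 49 × 0.2 = 9.8
  Capstone 41 × 0.21 = 8.61
Sum = 60.68
Bonus assignment: 60.68 + 3 = 63.68
63.68 is ≥ 60 and < 67 → D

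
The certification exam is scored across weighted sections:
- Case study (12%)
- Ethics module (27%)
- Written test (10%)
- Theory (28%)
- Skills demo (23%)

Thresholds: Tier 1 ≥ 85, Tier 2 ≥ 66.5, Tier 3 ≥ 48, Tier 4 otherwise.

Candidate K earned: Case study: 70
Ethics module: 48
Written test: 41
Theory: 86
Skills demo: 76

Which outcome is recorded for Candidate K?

Tier 2

Weighted total:
  Case study 70 × 0.12 = 8.4
  Ethics module 48 × 0.27 = 12.96
  Written test 41 × 0.1 = 4.1
  Theory 86 × 0.28 = 24.08
  Skills demo 76 × 0.23 = 17.48
Sum = 67.02
67.02 is ≥ 66.5 and < 85 → Tier 2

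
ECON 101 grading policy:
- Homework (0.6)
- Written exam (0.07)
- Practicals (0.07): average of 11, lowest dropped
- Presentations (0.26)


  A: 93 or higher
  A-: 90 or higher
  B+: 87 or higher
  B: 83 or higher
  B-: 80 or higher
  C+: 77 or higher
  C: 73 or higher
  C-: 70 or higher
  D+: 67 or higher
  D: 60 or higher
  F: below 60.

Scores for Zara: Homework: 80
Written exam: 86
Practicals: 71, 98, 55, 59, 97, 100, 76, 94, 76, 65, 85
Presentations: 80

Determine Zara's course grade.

Practicals: drop 55 → average of remaining 10 = 821/10 = 82.1
Weighted total:
  Homework 80 × 0.6 = 48
  Written exam 86 × 0.07 = 6.02
  Practicals 82.1 × 0.07 = 5.747
  Presentations 80 × 0.26 = 20.8
Sum = 80.567
80.567 is ≥ 80 and < 83 → B-

B-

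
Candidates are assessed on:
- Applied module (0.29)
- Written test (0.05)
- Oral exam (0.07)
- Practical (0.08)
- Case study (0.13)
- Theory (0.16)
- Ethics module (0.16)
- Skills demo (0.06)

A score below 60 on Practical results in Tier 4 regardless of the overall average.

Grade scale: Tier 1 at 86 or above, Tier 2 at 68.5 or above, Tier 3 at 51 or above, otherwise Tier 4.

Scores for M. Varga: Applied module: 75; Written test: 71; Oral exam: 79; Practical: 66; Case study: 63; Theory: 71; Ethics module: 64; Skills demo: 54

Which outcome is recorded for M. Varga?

Tier 2

Practical score 66 ≥ 60: minimum met.
Weighted total:
  Applied module 75 × 0.29 = 21.75
  Written test 71 × 0.05 = 3.55
  Oral exam 79 × 0.07 = 5.53
  Practical 66 × 0.08 = 5.28
  Case study 63 × 0.13 = 8.19
  Theory 71 × 0.16 = 11.36
  Ethics module 64 × 0.16 = 10.24
  Skills demo 54 × 0.06 = 3.24
Sum = 69.14
69.14 is ≥ 68.5 and < 86 → Tier 2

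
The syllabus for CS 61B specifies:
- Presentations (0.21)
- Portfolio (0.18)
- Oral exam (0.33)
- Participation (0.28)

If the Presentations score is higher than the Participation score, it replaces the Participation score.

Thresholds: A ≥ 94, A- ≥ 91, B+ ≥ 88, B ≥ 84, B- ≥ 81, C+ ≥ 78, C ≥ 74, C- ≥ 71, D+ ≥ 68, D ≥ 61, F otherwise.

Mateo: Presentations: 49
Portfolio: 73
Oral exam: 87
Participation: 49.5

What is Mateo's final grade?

D

Presentations (49) ≤ Participation (49.5), so Participation stays at 49.5.
Weighted total:
  Presentations 49 × 0.21 = 10.29
  Portfolio 73 × 0.18 = 13.14
  Oral exam 87 × 0.33 = 28.71
  Participation 49.5 × 0.28 = 13.86
Sum = 66
66 is ≥ 61 and < 68 → D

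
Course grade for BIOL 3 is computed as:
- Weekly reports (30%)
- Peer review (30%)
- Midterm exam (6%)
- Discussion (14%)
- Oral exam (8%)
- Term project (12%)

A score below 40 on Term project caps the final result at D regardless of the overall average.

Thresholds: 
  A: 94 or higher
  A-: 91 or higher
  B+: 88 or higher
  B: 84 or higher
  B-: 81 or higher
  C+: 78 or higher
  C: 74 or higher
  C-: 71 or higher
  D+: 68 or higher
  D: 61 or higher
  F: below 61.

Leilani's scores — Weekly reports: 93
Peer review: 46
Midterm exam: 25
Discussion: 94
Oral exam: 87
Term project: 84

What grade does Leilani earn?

Term project score 84 ≥ 40: minimum met.
Weighted total:
  Weekly reports 93 × 0.3 = 27.9
  Peer review 46 × 0.3 = 13.8
  Midterm exam 25 × 0.06 = 1.5
  Discussion 94 × 0.14 = 13.16
  Oral exam 87 × 0.08 = 6.96
  Term project 84 × 0.12 = 10.08
Sum = 73.4
73.4 is ≥ 71 and < 74 → C-

C-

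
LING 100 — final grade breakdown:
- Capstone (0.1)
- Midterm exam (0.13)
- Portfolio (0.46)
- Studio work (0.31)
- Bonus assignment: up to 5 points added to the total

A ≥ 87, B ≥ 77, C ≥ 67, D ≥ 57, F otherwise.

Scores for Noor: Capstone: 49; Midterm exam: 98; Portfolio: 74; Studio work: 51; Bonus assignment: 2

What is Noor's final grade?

Weighted total:
  Capstone 49 × 0.1 = 4.9
  Midterm exam 98 × 0.13 = 12.74
  Portfolio 74 × 0.46 = 34.04
  Studio work 51 × 0.31 = 15.81
Sum = 67.49
Bonus assignment: 67.49 + 2 = 69.49
69.49 is ≥ 67 and < 77 → C

C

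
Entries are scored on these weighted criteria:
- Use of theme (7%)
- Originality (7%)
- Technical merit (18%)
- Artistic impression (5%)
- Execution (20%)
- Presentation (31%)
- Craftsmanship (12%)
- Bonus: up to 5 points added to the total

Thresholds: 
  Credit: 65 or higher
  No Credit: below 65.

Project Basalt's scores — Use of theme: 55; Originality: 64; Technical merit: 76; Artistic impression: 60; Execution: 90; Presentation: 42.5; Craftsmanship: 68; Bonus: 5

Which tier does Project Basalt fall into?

Weighted total:
  Use of theme 55 × 0.07 = 3.85
  Originality 64 × 0.07 = 4.48
  Technical merit 76 × 0.18 = 13.68
  Artistic impression 60 × 0.05 = 3
  Execution 90 × 0.2 = 18
  Presentation 42.5 × 0.31 = 13.175
  Craftsmanship 68 × 0.12 = 8.16
Sum = 64.345
Bonus: 64.345 + 5 = 69.345
69.345 ≥ 65 → Credit

Credit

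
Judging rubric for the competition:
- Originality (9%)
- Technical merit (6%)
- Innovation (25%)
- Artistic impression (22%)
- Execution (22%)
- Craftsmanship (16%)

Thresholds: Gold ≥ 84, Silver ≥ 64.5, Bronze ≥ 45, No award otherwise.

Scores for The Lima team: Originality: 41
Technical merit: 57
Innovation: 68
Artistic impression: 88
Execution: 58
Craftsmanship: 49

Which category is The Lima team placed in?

Weighted total:
  Originality 41 × 0.09 = 3.69
  Technical merit 57 × 0.06 = 3.42
  Innovation 68 × 0.25 = 17
  Artistic impression 88 × 0.22 = 19.36
  Execution 58 × 0.22 = 12.76
  Craftsmanship 49 × 0.16 = 7.84
Sum = 64.07
64.07 is ≥ 45 and < 64.5 → Bronze

Bronze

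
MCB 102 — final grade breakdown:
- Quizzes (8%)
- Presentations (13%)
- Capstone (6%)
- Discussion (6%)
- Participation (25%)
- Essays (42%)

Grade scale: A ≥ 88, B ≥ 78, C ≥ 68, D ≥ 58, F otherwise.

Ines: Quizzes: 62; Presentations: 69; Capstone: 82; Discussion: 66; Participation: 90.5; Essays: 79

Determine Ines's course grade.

B

Weighted total:
  Quizzes 62 × 0.08 = 4.96
  Presentations 69 × 0.13 = 8.97
  Capstone 82 × 0.06 = 4.92
  Discussion 66 × 0.06 = 3.96
  Participation 90.5 × 0.25 = 22.625
  Essays 79 × 0.42 = 33.18
Sum = 78.615
78.615 is ≥ 78 and < 88 → B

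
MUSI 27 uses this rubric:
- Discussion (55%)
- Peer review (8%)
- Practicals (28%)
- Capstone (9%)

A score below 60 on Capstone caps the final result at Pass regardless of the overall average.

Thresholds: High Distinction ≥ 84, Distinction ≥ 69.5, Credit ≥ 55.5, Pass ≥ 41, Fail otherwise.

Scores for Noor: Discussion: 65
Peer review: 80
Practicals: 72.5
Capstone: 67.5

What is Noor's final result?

Credit

Capstone score 67.5 ≥ 60: minimum met.
Weighted total:
  Discussion 65 × 0.55 = 35.75
  Peer review 80 × 0.08 = 6.4
  Practicals 72.5 × 0.28 = 20.3
  Capstone 67.5 × 0.09 = 6.075
Sum = 68.525
68.525 is ≥ 55.5 and < 69.5 → Credit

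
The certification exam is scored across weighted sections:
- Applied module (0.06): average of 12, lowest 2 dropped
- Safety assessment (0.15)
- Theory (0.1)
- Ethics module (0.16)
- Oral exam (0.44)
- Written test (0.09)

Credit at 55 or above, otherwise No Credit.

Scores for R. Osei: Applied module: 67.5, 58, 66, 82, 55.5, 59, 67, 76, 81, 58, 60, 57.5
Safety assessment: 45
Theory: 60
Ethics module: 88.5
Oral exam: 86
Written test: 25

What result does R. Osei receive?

Applied module: drop 55.5, 57.5 → average of remaining 10 = 674.5/10 = 67.45
Weighted total:
  Applied module 67.45 × 0.06 = 4.047
  Safety assessment 45 × 0.15 = 6.75
  Theory 60 × 0.1 = 6
  Ethics module 88.5 × 0.16 = 14.16
  Oral exam 86 × 0.44 = 37.84
  Written test 25 × 0.09 = 2.25
Sum = 71.047
71.047 ≥ 55 → Credit

Credit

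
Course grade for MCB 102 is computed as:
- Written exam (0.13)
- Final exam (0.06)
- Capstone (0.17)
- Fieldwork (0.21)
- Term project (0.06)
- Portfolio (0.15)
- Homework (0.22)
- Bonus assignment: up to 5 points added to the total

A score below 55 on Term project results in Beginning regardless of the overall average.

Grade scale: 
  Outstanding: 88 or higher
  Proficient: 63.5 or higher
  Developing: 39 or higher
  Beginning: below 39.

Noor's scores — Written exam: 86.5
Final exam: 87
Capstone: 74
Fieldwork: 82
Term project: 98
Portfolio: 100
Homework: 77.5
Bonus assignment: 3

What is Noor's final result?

Term project score 98 ≥ 55: minimum met.
Weighted total:
  Written exam 86.5 × 0.13 = 11.245
  Final exam 87 × 0.06 = 5.22
  Capstone 74 × 0.17 = 12.58
  Fieldwork 82 × 0.21 = 17.22
  Term project 98 × 0.06 = 5.88
  Portfolio 100 × 0.15 = 15
  Homework 77.5 × 0.22 = 17.05
Sum = 84.195
Bonus assignment: 84.195 + 3 = 87.195
87.195 is ≥ 63.5 and < 88 → Proficient

Proficient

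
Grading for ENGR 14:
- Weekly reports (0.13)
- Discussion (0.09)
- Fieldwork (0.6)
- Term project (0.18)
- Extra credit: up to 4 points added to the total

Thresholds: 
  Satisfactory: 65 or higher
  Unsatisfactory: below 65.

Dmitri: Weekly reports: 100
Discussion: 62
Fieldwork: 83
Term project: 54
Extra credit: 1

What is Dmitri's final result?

Weighted total:
  Weekly reports 100 × 0.13 = 13
  Discussion 62 × 0.09 = 5.58
  Fieldwork 83 × 0.6 = 49.8
  Term project 54 × 0.18 = 9.72
Sum = 78.1
Extra credit: 78.1 + 1 = 79.1
79.1 ≥ 65 → Satisfactory

Satisfactory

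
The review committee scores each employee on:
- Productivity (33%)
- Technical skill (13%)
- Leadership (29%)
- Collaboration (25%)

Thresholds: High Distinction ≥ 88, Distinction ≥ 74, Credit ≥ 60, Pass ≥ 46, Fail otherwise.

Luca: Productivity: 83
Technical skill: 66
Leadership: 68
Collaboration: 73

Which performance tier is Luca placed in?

Credit

Weighted total:
  Productivity 83 × 0.33 = 27.39
  Technical skill 66 × 0.13 = 8.58
  Leadership 68 × 0.29 = 19.72
  Collaboration 73 × 0.25 = 18.25
Sum = 73.94
73.94 is ≥ 60 and < 74 → Credit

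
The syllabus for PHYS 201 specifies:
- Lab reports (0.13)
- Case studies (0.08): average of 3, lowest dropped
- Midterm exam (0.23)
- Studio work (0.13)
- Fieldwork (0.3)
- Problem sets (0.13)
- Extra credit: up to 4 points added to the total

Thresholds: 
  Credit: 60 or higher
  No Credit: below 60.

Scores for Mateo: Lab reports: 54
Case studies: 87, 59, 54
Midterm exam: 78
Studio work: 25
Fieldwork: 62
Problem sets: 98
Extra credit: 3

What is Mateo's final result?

Case studies: drop 54 → average of remaining 2 = 146/2 = 73
Weighted total:
  Lab reports 54 × 0.13 = 7.02
  Case studies 73 × 0.08 = 5.84
  Midterm exam 78 × 0.23 = 17.94
  Studio work 25 × 0.13 = 3.25
  Fieldwork 62 × 0.3 = 18.6
  Problem sets 98 × 0.13 = 12.74
Sum = 65.39
Extra credit: 65.39 + 3 = 68.39
68.39 ≥ 60 → Credit

Credit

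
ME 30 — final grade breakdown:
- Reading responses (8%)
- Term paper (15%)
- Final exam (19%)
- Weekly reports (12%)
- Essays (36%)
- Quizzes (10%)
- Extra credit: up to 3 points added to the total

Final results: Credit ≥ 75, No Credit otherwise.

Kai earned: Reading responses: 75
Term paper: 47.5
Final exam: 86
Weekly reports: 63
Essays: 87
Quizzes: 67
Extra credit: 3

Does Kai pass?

Weighted total:
  Reading responses 75 × 0.08 = 6
  Term paper 47.5 × 0.15 = 7.125
  Final exam 86 × 0.19 = 16.34
  Weekly reports 63 × 0.12 = 7.56
  Essays 87 × 0.36 = 31.32
  Quizzes 67 × 0.1 = 6.7
Sum = 75.045
Extra credit: 75.045 + 3 = 78.045
78.045 ≥ 75 → Credit

Credit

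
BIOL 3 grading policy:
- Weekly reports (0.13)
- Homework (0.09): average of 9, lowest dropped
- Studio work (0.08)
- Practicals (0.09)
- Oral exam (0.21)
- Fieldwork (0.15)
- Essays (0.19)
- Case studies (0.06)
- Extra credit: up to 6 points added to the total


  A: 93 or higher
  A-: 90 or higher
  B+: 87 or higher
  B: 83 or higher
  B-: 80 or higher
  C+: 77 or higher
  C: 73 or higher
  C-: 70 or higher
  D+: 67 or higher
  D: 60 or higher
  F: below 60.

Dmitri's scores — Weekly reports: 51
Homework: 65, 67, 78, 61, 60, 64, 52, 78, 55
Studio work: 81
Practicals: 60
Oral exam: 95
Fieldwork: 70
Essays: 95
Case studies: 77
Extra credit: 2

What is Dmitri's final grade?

C+

Homework: drop 52 → average of remaining 8 = 528/8 = 66
Weighted total:
  Weekly reports 51 × 0.13 = 6.63
  Homework 66 × 0.09 = 5.94
  Studio work 81 × 0.08 = 6.48
  Practicals 60 × 0.09 = 5.4
  Oral exam 95 × 0.21 = 19.95
  Fieldwork 70 × 0.15 = 10.5
  Essays 95 × 0.19 = 18.05
  Case studies 77 × 0.06 = 4.62
Sum = 77.57
Extra credit: 77.57 + 2 = 79.57
79.57 is ≥ 77 and < 80 → C+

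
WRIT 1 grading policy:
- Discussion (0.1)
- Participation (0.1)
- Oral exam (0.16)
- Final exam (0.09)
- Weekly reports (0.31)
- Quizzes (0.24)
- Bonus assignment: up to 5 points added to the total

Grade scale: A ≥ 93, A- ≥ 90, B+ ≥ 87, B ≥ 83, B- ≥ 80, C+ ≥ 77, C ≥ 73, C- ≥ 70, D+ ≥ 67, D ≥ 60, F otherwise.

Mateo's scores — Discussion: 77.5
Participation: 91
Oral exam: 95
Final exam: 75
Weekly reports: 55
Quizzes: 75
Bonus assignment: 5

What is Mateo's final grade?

C+

Weighted total:
  Discussion 77.5 × 0.1 = 7.75
  Participation 91 × 0.1 = 9.1
  Oral exam 95 × 0.16 = 15.2
  Final exam 75 × 0.09 = 6.75
  Weekly reports 55 × 0.31 = 17.05
  Quizzes 75 × 0.24 = 18
Sum = 73.85
Bonus assignment: 73.85 + 5 = 78.85
78.85 is ≥ 77 and < 80 → C+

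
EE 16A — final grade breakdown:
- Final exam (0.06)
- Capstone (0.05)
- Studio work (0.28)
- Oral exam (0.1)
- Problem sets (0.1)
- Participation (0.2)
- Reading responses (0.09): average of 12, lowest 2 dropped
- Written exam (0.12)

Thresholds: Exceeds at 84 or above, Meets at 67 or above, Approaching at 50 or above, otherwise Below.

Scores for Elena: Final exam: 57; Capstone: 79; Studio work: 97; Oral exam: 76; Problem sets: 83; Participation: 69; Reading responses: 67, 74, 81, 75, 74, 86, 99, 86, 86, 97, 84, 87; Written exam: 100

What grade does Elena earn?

Reading responses: drop 67, 74 → average of remaining 10 = 855/10 = 85.5
Weighted total:
  Final exam 57 × 0.06 = 3.42
  Capstone 79 × 0.05 = 3.95
  Studio work 97 × 0.28 = 27.16
  Oral exam 76 × 0.1 = 7.6
  Problem sets 83 × 0.1 = 8.3
  Participation 69 × 0.2 = 13.8
  Reading responses 85.5 × 0.09 = 7.695
  Written exam 100 × 0.12 = 12
Sum = 83.925
83.925 is ≥ 67 and < 84 → Meets

Meets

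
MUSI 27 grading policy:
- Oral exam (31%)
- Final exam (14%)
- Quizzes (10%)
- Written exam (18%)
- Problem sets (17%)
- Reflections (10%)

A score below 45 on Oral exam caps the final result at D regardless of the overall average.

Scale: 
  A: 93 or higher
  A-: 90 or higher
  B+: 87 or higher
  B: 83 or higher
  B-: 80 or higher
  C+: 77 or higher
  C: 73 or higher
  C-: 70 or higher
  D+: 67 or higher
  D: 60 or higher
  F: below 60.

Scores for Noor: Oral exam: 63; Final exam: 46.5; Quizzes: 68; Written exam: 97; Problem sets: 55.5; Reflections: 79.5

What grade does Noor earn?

Oral exam score 63 ≥ 45: minimum met.
Weighted total:
  Oral exam 63 × 0.31 = 19.53
  Final exam 46.5 × 0.14 = 6.51
  Quizzes 68 × 0.1 = 6.8
  Written exam 97 × 0.18 = 17.46
  Problem sets 55.5 × 0.17 = 9.435
  Reflections 79.5 × 0.1 = 7.95
Sum = 67.685
67.685 is ≥ 67 and < 70 → D+

D+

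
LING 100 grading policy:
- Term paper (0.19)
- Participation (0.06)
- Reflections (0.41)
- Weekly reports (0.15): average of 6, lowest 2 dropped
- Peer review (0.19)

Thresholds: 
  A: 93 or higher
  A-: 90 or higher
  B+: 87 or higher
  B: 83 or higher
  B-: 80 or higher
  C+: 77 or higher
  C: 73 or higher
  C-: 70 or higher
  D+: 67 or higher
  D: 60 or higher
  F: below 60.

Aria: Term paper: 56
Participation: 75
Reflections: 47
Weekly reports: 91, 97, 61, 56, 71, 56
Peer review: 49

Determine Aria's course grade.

F

Weekly reports: drop 56, 56 → average of remaining 4 = 320/4 = 80
Weighted total:
  Term paper 56 × 0.19 = 10.64
  Participation 75 × 0.06 = 4.5
  Reflections 47 × 0.41 = 19.27
  Weekly reports 80 × 0.15 = 12
  Peer review 49 × 0.19 = 9.31
Sum = 55.72
55.72 < 60 → F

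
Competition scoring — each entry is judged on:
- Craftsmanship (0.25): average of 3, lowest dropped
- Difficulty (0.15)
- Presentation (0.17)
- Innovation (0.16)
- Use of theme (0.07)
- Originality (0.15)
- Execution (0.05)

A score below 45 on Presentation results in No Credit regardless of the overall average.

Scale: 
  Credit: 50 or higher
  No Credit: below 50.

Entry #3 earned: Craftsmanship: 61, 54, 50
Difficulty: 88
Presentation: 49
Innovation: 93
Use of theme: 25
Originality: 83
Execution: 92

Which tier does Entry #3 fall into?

Craftsmanship: drop 50 → average of remaining 2 = 115/2 = 57.5
Presentation score 49 ≥ 45: minimum met.
Weighted total:
  Craftsmanship 57.5 × 0.25 = 14.375
  Difficulty 88 × 0.15 = 13.2
  Presentation 49 × 0.17 = 8.33
  Innovation 93 × 0.16 = 14.88
  Use of theme 25 × 0.07 = 1.75
  Originality 83 × 0.15 = 12.45
  Execution 92 × 0.05 = 4.6
Sum = 69.585
69.585 ≥ 50 → Credit

Credit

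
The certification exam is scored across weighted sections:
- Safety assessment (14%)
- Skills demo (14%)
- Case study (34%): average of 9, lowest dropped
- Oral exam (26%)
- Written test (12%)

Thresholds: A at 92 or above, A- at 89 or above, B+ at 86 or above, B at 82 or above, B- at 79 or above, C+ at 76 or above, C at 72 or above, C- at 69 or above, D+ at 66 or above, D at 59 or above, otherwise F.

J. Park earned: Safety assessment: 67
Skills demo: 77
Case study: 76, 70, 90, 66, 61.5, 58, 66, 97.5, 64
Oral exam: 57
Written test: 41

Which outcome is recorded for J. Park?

D

Case study: drop 58 → average of remaining 8 = 591/8 = 73.875
Weighted total:
  Safety assessment 67 × 0.14 = 9.38
  Skills demo 77 × 0.14 = 10.78
  Case study 73.875 × 0.34 = 25.1175
  Oral exam 57 × 0.26 = 14.82
  Written test 41 × 0.12 = 4.92
Sum = 65.0175
65.0175 is ≥ 59 and < 66 → D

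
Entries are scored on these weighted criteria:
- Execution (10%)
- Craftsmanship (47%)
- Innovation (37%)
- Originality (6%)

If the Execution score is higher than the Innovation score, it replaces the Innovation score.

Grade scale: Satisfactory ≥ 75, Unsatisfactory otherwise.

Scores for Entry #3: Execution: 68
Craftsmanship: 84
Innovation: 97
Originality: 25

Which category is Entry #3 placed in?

Execution (68) ≤ Innovation (97), so Innovation stays at 97.
Weighted total:
  Execution 68 × 0.1 = 6.8
  Craftsmanship 84 × 0.47 = 39.48
  Innovation 97 × 0.37 = 35.89
  Originality 25 × 0.06 = 1.5
Sum = 83.67
83.67 ≥ 75 → Satisfactory

Satisfactory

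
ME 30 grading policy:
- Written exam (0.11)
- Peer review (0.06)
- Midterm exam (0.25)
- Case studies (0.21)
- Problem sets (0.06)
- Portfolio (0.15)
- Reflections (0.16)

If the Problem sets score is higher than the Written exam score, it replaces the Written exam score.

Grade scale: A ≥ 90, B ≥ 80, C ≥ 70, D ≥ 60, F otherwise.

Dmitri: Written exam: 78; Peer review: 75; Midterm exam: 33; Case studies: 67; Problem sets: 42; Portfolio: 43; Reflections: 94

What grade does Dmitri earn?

F

Problem sets (42) ≤ Written exam (78), so Written exam stays at 78.
Weighted total:
  Written exam 78 × 0.11 = 8.58
  Peer review 75 × 0.06 = 4.5
  Midterm exam 33 × 0.25 = 8.25
  Case studies 67 × 0.21 = 14.07
  Problem sets 42 × 0.06 = 2.52
  Portfolio 43 × 0.15 = 6.45
  Reflections 94 × 0.16 = 15.04
Sum = 59.41
59.41 < 60 → F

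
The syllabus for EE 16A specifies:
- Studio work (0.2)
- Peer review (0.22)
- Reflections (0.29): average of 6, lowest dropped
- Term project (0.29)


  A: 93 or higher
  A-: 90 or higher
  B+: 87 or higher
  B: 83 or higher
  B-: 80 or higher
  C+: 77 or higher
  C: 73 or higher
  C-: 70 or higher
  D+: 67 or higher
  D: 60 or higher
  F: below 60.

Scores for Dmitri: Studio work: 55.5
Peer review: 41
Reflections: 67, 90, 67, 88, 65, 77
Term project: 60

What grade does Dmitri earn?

D

Reflections: drop 65 → average of remaining 5 = 389/5 = 77.8
Weighted total:
  Studio work 55.5 × 0.2 = 11.1
  Peer review 41 × 0.22 = 9.02
  Reflections 77.8 × 0.29 = 22.562
  Term project 60 × 0.29 = 17.4
Sum = 60.082
60.082 is ≥ 60 and < 67 → D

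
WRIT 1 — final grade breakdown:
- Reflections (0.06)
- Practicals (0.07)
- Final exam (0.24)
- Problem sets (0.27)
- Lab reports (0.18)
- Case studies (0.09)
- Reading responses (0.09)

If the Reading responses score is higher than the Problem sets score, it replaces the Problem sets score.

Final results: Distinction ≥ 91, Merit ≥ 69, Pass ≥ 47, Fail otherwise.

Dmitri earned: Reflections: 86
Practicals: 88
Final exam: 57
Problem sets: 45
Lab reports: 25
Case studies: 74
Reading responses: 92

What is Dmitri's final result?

Reading responses (92) > Problem sets (45), so Problem sets counts as 92.
Weighted total:
  Reflections 86 × 0.06 = 5.16
  Practicals 88 × 0.07 = 6.16
  Final exam 57 × 0.24 = 13.68
  Problem sets 92 × 0.27 = 24.84
  Lab reports 25 × 0.18 = 4.5
  Case studies 74 × 0.09 = 6.66
  Reading responses 92 × 0.09 = 8.28
Sum = 69.28
69.28 is ≥ 69 and < 91 → Merit

Merit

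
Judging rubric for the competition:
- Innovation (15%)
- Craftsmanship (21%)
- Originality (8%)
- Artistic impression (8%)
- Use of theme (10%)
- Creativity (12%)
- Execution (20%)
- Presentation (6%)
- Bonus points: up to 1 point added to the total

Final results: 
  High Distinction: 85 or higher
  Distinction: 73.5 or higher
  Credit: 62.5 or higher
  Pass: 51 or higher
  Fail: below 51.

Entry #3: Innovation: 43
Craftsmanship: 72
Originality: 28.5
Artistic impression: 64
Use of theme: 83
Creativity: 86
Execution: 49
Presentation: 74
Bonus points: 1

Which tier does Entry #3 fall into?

Credit

Weighted total:
  Innovation 43 × 0.15 = 6.45
  Craftsmanship 72 × 0.21 = 15.12
  Originality 28.5 × 0.08 = 2.28
  Artistic impression 64 × 0.08 = 5.12
  Use of theme 83 × 0.1 = 8.3
  Creativity 86 × 0.12 = 10.32
  Execution 49 × 0.2 = 9.8
  Presentation 74 × 0.06 = 4.44
Sum = 61.83
Bonus points: 61.83 + 1 = 62.83
62.83 is ≥ 62.5 and < 73.5 → Credit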